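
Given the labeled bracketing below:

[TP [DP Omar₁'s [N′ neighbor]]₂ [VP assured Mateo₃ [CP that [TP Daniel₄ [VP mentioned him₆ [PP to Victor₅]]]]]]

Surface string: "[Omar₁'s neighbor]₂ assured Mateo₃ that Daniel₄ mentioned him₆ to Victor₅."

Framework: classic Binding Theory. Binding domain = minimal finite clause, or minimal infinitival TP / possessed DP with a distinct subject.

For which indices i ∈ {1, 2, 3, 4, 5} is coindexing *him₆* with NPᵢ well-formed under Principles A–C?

{1, 2, 3}

*him* is a pronoun, so Principle B applies: it must be free in its binding domain.
Binding domain of *him₆*: the embedded TP, whose subject is Daniel₄.
*Omar₁* and the pronoun do not c-command one another → neither Principle B nor Principle C is at stake; coindexation permitted.
*[Omar₁'s neighbor]₂* c-commands the pronoun but from outside its binding domain, and is not c-commanded by it → coindexation permitted.
*Mateo₃* c-commands the pronoun but from outside its binding domain, and is not c-commanded by it → coindexation permitted.
*Daniel₄* c-commands the pronoun within its binding domain → coindexation would violate Principle B.
*Victor₅*: the pronoun c-commands this R-expression → coindexation would violate Principle C on *Victor₅*.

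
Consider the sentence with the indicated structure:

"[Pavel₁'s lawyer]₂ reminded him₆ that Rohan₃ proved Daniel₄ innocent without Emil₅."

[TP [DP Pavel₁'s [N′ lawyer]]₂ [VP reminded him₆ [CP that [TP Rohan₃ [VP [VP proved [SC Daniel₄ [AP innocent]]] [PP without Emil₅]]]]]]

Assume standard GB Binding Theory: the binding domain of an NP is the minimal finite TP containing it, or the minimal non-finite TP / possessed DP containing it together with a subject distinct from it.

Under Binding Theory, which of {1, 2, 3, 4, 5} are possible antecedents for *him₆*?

{1}

*him* is a pronoun, so Principle B applies: it must be free in its binding domain.
Binding domain of *him₆*: the matrix TP, whose subject is [Pavel₁'s lawyer]₂.
*Pavel₁* and the pronoun do not c-command one another → neither Principle B nor Principle C is at stake; coindexation permitted.
*[Pavel₁'s lawyer]₂* c-commands the pronoun within its binding domain → coindexation would violate Principle B.
*Rohan₃*: the pronoun c-commands this R-expression → coindexation would violate Principle C on *Rohan₃*.
*Daniel₄*: the pronoun c-commands this R-expression → coindexation would violate Principle C on *Daniel₄*.
*Emil₅*: the pronoun c-commands this R-expression → coindexation would violate Principle C on *Emil₅*.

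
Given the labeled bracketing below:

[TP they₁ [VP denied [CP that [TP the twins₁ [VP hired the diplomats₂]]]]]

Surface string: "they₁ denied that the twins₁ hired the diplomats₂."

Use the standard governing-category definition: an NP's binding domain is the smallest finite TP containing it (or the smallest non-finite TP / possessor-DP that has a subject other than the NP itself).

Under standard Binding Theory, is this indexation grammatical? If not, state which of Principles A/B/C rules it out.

The two coindexed NPs are *they₁* and *the twins₁*.
*the twins₁* is an R-expression. Principle C requires it to be free everywhere.
*they₁* c-commands it and carries the same index.
The R-expression is bound → Principle C violation.

Principle C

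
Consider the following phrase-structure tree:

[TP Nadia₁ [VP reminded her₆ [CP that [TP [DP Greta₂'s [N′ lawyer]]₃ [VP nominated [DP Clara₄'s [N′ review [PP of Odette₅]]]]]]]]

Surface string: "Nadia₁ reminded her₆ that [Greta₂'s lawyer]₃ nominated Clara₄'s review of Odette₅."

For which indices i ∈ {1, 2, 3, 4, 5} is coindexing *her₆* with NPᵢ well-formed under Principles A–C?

none

*her* is a pronoun, so Principle B applies: it must be free in its binding domain.
Binding domain of *her₆*: the matrix TP, whose subject is Nadia₁.
*Nadia₁* c-commands the pronoun within its binding domain → coindexation would violate Principle B.
*Greta₂*: the pronoun c-commands this R-expression → coindexation would violate Principle C on *Greta₂*.
*[Greta₂'s lawyer]₃*: the pronoun c-commands this R-expression → coindexation would violate Principle C on *[Greta₂'s lawyer]₃*.
*Clara₄*: the pronoun c-commands this R-expression → coindexation would violate Principle C on *Clara₄*.
*Odette₅*: the pronoun c-commands this R-expression → coindexation would violate Principle C on *Odette₅*.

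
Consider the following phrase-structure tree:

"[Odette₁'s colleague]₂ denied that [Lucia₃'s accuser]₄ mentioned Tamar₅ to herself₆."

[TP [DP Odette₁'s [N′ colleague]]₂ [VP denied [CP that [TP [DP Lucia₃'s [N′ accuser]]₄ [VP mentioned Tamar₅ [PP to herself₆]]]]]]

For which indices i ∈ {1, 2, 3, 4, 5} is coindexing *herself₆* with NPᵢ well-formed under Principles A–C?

*herself* is an anaphor, so Principle A applies: it must be bound in its binding domain.
Binding domain of *herself₆*: the embedded TP, whose subject is [Lucia₃'s accuser]₄.
*Odette₁* does not c-command the anaphor → cannot bind it.
*[Odette₁'s colleague]₂* c-commands the anaphor but is outside its binding domain → cannot satisfy Principle A.
*Lucia₃* does not c-command the anaphor → cannot bind it.
*[Lucia₃'s accuser]₄* c-commands the anaphor within its binding domain → licit binder.
*Tamar₅* c-commands the anaphor within its binding domain → licit binder.

{4, 5}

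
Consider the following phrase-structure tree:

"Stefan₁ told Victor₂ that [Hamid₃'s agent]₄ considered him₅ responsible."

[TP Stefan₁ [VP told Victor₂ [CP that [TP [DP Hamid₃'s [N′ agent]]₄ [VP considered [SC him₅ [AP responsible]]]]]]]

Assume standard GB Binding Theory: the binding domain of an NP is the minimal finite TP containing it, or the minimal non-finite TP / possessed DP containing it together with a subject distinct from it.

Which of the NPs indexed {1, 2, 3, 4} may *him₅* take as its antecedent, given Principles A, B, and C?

{1, 2, 3}

*him* is a pronoun, so Principle B applies: it must be free in its binding domain.
Binding domain of *him₅*: the embedded TP, whose subject is [Hamid₃'s agent]₄.
*Stefan₁* c-commands the pronoun but from outside its binding domain, and is not c-commanded by it → coindexation permitted.
*Victor₂* c-commands the pronoun but from outside its binding domain, and is not c-commanded by it → coindexation permitted.
*Hamid₃* and the pronoun do not c-command one another → neither Principle B nor Principle C is at stake; coindexation permitted.
*[Hamid₃'s agent]₄* c-commands the pronoun within its binding domain → coindexation would violate Principle B.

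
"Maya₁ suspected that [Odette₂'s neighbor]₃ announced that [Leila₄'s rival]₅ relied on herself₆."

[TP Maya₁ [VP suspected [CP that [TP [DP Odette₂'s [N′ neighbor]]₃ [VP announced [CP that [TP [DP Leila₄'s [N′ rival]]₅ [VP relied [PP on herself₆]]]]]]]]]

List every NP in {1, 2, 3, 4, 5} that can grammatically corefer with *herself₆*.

{5}

*herself* is an anaphor, so Principle A applies: it must be bound in its binding domain.
Binding domain of *herself₆*: the embedded TP, whose subject is [Leila₄'s rival]₅.
*Maya₁* c-commands the anaphor but is outside its binding domain → cannot satisfy Principle A.
*Odette₂* does not c-command the anaphor → cannot bind it.
*[Odette₂'s neighbor]₃* c-commands the anaphor but is outside its binding domain → cannot satisfy Principle A.
*Leila₄* does not c-command the anaphor → cannot bind it.
*[Leila₄'s rival]₅* c-commands the anaphor within its binding domain → licit binder.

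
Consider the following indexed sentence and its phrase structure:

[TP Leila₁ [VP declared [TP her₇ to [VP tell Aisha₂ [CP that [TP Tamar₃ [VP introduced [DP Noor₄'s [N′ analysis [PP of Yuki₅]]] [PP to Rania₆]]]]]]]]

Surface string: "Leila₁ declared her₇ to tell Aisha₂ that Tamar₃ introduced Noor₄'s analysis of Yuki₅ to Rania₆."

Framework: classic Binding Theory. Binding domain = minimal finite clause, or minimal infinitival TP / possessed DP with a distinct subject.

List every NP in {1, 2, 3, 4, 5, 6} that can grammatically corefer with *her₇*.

*her* is a pronoun, so Principle B applies: it must be free in its binding domain.
Binding domain of *her₇*: the matrix TP, whose subject is Leila₁.
*Leila₁* c-commands the pronoun within its binding domain → coindexation would violate Principle B.
*Aisha₂*: the pronoun c-commands this R-expression → coindexation would violate Principle C on *Aisha₂*.
*Tamar₃*: the pronoun c-commands this R-expression → coindexation would violate Principle C on *Tamar₃*.
*Noor₄*: the pronoun c-commands this R-expression → coindexation would violate Principle C on *Noor₄*.
*Yuki₅*: the pronoun c-commands this R-expression → coindexation would violate Principle C on *Yuki₅*.
*Rania₆*: the pronoun c-commands this R-expression → coindexation would violate Principle C on *Rania₆*.

none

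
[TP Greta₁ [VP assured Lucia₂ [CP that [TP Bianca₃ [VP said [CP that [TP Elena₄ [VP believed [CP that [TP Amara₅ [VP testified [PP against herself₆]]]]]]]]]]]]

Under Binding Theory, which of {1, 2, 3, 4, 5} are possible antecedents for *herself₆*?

{5}

*herself* is an anaphor, so Principle A applies: it must be bound in its binding domain.
Binding domain of *herself₆*: the embedded TP, whose subject is Amara₅.
*Greta₁* c-commands the anaphor but is outside its binding domain → cannot satisfy Principle A.
*Lucia₂* c-commands the anaphor but is outside its binding domain → cannot satisfy Principle A.
*Bianca₃* c-commands the anaphor but is outside its binding domain → cannot satisfy Principle A.
*Elena₄* c-commands the anaphor but is outside its binding domain → cannot satisfy Principle A.
*Amara₅* c-commands the anaphor within its binding domain → licit binder.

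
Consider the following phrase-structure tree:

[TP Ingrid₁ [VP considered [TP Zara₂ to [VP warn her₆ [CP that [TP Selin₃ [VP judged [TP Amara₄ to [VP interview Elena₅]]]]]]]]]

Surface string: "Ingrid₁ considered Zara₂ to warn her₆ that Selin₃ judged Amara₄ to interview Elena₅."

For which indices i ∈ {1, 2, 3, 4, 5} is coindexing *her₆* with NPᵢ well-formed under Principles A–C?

*her* is a pronoun, so Principle B applies: it must be free in its binding domain.
Binding domain of *her₆*: the embedded TP, whose subject is Zara₂.
*Ingrid₁* c-commands the pronoun but from outside its binding domain, and is not c-commanded by it → coindexation permitted.
*Zara₂* c-commands the pronoun within its binding domain → coindexation would violate Principle B.
*Selin₃*: the pronoun c-commands this R-expression → coindexation would violate Principle C on *Selin₃*.
*Amara₄*: the pronoun c-commands this R-expression → coindexation would violate Principle C on *Amara₄*.
*Elena₅*: the pronoun c-commands this R-expression → coindexation would violate Principle C on *Elena₅*.

{1}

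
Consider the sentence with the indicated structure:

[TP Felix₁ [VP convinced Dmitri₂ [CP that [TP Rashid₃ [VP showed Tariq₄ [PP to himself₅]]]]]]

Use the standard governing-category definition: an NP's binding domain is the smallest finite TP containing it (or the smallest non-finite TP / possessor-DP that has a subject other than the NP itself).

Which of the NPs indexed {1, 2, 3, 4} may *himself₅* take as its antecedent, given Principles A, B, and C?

{3, 4}

*himself* is an anaphor, so Principle A applies: it must be bound in its binding domain.
Binding domain of *himself₅*: the embedded TP, whose subject is Rashid₃.
*Felix₁* c-commands the anaphor but is outside its binding domain → cannot satisfy Principle A.
*Dmitri₂* c-commands the anaphor but is outside its binding domain → cannot satisfy Principle A.
*Rashid₃* c-commands the anaphor within its binding domain → licit binder.
*Tariq₄* c-commands the anaphor within its binding domain → licit binder.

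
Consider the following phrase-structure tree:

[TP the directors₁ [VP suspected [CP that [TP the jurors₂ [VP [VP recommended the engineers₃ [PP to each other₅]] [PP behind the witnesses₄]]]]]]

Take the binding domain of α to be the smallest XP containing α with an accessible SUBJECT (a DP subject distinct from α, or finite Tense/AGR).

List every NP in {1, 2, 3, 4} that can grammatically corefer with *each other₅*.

*each other* is an anaphor, so Principle A applies: it must be bound in its binding domain.
Binding domain of *each other₅*: the embedded TP, whose subject is the jurors₂.
*the directors₁* c-commands the anaphor but is outside its binding domain → cannot satisfy Principle A.
*the jurors₂* c-commands the anaphor within its binding domain → licit binder.
*the engineers₃* c-commands the anaphor within its binding domain → licit binder.
*the witnesses₄* does not c-command the anaphor → cannot bind it.

{2, 3}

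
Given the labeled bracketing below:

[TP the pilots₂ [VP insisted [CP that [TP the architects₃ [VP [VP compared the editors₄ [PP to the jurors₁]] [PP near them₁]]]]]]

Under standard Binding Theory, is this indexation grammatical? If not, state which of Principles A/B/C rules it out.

grammatical

The two coindexed NPs are *the jurors₁* and *them₁*.
*them₁* is a pronoun; its binding domain is the embedded TP, whose subject is the architects₃. Within that domain it is c-commanded only by *the architects₃*, which carries a different index — the pronoun is free locally, so Principle B holds.
*the jurors₁* is an R-expression; *them₁* does not c-command it, and no other NP shares its index, so Principle C is satisfied.
All principles are respected.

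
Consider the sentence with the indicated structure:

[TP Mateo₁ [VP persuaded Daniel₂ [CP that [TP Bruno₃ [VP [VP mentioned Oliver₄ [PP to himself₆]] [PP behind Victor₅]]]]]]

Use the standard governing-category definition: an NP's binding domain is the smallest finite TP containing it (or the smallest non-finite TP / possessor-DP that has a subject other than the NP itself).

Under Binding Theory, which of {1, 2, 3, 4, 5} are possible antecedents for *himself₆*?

{3, 4}

*himself* is an anaphor, so Principle A applies: it must be bound in its binding domain.
Binding domain of *himself₆*: the embedded TP, whose subject is Bruno₃.
*Mateo₁* c-commands the anaphor but is outside its binding domain → cannot satisfy Principle A.
*Daniel₂* c-commands the anaphor but is outside its binding domain → cannot satisfy Principle A.
*Bruno₃* c-commands the anaphor within its binding domain → licit binder.
*Oliver₄* c-commands the anaphor within its binding domain → licit binder.
*Victor₅* does not c-command the anaphor → cannot bind it.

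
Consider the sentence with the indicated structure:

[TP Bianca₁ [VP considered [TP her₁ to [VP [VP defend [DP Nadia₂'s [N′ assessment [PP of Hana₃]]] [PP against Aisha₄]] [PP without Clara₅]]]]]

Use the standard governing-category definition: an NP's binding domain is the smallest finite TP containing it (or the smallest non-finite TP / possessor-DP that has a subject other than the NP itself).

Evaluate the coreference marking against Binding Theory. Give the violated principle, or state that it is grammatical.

Principle B

The two coindexed NPs are *Bianca₁* and *her₁*.
*her₁* is a pronoun. Its binding domain is the matrix TP, whose subject is Bianca₁.
*Bianca₁* c-commands it within that domain and carries the same index.
The pronoun is locally bound → Principle B violation.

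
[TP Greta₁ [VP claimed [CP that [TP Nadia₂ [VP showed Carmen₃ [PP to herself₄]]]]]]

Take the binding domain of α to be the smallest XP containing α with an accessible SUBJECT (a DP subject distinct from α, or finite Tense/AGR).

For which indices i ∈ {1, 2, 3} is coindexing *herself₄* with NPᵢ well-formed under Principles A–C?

{2, 3}

*herself* is an anaphor, so Principle A applies: it must be bound in its binding domain.
Binding domain of *herself₄*: the embedded TP, whose subject is Nadia₂.
*Greta₁* c-commands the anaphor but is outside its binding domain → cannot satisfy Principle A.
*Nadia₂* c-commands the anaphor within its binding domain → licit binder.
*Carmen₃* c-commands the anaphor within its binding domain → licit binder.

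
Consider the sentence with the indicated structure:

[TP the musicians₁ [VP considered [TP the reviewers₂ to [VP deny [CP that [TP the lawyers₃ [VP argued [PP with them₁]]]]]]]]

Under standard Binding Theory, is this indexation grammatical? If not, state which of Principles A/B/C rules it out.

grammatical

The two coindexed NPs are *the musicians₁* and *them₁*.
*them₁* is a pronoun; its binding domain is the embedded TP, whose subject is the lawyers₃. Within that domain it is c-commanded only by *the lawyers₃*, which carries a different index — the pronoun is free locally, so Principle B holds.
*the musicians₁* is an R-expression; *them₁* does not c-command it, and no other NP shares its index, so Principle C is satisfied.
All principles are respected.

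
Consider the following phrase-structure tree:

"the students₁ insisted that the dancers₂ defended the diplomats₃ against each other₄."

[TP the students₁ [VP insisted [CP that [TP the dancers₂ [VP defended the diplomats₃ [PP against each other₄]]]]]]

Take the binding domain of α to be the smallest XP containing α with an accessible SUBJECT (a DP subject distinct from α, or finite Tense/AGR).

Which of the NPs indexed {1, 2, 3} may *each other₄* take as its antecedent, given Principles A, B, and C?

*each other* is an anaphor, so Principle A applies: it must be bound in its binding domain.
Binding domain of *each other₄*: the embedded TP, whose subject is the dancers₂.
*the students₁* c-commands the anaphor but is outside its binding domain → cannot satisfy Principle A.
*the dancers₂* c-commands the anaphor within its binding domain → licit binder.
*the diplomats₃* c-commands the anaphor within its binding domain → licit binder.

{2, 3}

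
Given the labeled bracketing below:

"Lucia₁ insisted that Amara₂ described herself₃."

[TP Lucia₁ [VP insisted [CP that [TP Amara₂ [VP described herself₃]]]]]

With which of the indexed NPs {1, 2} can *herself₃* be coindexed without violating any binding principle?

*herself* is an anaphor, so Principle A applies: it must be bound in its binding domain.
Binding domain of *herself₃*: the embedded TP, whose subject is Amara₂.
*Lucia₁* c-commands the anaphor but is outside its binding domain → cannot satisfy Principle A.
*Amara₂* c-commands the anaphor within its binding domain → licit binder.

{2}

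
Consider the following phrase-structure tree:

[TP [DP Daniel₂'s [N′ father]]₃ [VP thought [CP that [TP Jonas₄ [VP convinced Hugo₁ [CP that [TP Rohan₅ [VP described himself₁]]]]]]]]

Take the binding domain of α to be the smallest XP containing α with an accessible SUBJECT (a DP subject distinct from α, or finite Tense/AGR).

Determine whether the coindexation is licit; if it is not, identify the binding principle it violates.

Principle A

The two coindexed NPs are *Hugo₁* and *himself₁*.
*himself₁* is an anaphor. Principle A requires it to be bound within its binding domain — the embedded TP, whose subject is Rohan₅.
Within that domain it is c-commanded by *Rohan₅*, which does not share its index.
*Hugo₁* does c-command the anaphor, but from outside its binding domain.
The anaphor is unbound in its domain → Principle A violation.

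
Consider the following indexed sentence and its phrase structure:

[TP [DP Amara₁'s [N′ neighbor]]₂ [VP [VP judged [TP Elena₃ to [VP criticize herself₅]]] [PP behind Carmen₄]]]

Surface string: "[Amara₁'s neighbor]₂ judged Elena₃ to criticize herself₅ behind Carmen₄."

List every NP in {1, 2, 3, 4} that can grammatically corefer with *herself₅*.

{3}

*herself* is an anaphor, so Principle A applies: it must be bound in its binding domain.
Binding domain of *herself₅*: the embedded TP, whose subject is Elena₃.
*Amara₁* does not c-command the anaphor → cannot bind it.
*[Amara₁'s neighbor]₂* c-commands the anaphor but is outside its binding domain → cannot satisfy Principle A.
*Elena₃* c-commands the anaphor within its binding domain → licit binder.
*Carmen₄* does not c-command the anaphor → cannot bind it.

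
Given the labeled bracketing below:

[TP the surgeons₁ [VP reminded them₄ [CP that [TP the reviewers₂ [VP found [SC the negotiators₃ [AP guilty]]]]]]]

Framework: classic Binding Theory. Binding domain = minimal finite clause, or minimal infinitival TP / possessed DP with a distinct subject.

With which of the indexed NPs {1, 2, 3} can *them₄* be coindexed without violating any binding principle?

none

*them* is a pronoun, so Principle B applies: it must be free in its binding domain.
Binding domain of *them₄*: the matrix TP, whose subject is the surgeons₁.
*the surgeons₁* c-commands the pronoun within its binding domain → coindexation would violate Principle B.
*the reviewers₂*: the pronoun c-commands this R-expression → coindexation would violate Principle C on *the reviewers₂*.
*the negotiators₃*: the pronoun c-commands this R-expression → coindexation would violate Principle C on *the negotiators₃*.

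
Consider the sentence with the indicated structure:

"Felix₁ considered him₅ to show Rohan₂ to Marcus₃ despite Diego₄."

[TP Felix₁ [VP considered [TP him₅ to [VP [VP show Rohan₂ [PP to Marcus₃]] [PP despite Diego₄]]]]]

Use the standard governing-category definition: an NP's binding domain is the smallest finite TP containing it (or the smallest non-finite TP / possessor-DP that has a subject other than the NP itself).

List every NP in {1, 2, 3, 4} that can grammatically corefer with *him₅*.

none

*him* is a pronoun, so Principle B applies: it must be free in its binding domain.
Binding domain of *him₅*: the matrix TP, whose subject is Felix₁.
*Felix₁* c-commands the pronoun within its binding domain → coindexation would violate Principle B.
*Rohan₂*: the pronoun c-commands this R-expression → coindexation would violate Principle C on *Rohan₂*.
*Marcus₃*: the pronoun c-commands this R-expression → coindexation would violate Principle C on *Marcus₃*.
*Diego₄*: the pronoun c-commands this R-expression → coindexation would violate Principle C on *Diego₄*.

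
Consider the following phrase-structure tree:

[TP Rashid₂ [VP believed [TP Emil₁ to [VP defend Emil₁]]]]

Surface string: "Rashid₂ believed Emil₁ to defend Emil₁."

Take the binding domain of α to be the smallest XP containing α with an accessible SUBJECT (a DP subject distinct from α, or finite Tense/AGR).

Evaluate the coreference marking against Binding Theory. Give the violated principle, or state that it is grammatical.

The two coindexed NPs are *Emil₁* (the higher occurrence) and *Emil₁* (the lower occurrence).
*Emil₁* (the lower occurrence) is an R-expression. Principle C requires it to be free everywhere.
*Emil₁* (the higher occurrence) c-commands it and carries the same index.
The R-expression is bound → Principle C violation.

Principle C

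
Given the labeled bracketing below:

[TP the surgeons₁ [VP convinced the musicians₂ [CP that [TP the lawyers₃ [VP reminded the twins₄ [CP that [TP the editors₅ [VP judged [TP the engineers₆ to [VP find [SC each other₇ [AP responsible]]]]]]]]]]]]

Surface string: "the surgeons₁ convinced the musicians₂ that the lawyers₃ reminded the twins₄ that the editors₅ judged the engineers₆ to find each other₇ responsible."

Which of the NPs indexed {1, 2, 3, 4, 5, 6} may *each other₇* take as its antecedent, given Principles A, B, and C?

{6}

*each other* is an anaphor, so Principle A applies: it must be bound in its binding domain.
Binding domain of *each other₇*: the embedded TP, whose subject is the engineers₆.
*the surgeons₁* c-commands the anaphor but is outside its binding domain → cannot satisfy Principle A.
*the musicians₂* c-commands the anaphor but is outside its binding domain → cannot satisfy Principle A.
*the lawyers₃* c-commands the anaphor but is outside its binding domain → cannot satisfy Principle A.
*the twins₄* c-commands the anaphor but is outside its binding domain → cannot satisfy Principle A.
*the editors₅* c-commands the anaphor but is outside its binding domain → cannot satisfy Principle A.
*the engineers₆* c-commands the anaphor within its binding domain → licit binder.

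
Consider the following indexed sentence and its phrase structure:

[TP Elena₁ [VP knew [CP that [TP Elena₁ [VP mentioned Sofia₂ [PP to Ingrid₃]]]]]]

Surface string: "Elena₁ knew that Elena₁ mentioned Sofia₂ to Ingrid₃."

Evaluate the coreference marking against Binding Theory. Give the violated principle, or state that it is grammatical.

The two coindexed NPs are *Elena₁* (the lower occurrence) and *Elena₁* (the higher occurrence).
*Elena₁* (the lower occurrence) is an R-expression. Principle C requires it to be free everywhere.
*Elena₁* (the higher occurrence) c-commands it and carries the same index.
The R-expression is bound → Principle C violation.

Principle C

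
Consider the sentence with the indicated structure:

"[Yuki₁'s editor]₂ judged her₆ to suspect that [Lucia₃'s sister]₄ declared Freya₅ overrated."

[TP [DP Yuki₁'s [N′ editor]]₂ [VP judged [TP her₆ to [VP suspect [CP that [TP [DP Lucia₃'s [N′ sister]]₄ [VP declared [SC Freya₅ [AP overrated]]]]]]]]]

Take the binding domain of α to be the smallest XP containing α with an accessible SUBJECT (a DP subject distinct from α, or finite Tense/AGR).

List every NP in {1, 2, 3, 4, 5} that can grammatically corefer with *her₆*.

{1}

*her* is a pronoun, so Principle B applies: it must be free in its binding domain.
Binding domain of *her₆*: the matrix TP, whose subject is [Yuki₁'s editor]₂.
*Yuki₁* and the pronoun do not c-command one another → neither Principle B nor Principle C is at stake; coindexation permitted.
*[Yuki₁'s editor]₂* c-commands the pronoun within its binding domain → coindexation would violate Principle B.
*Lucia₃*: the pronoun c-commands this R-expression → coindexation would violate Principle C on *Lucia₃*.
*[Lucia₃'s sister]₄*: the pronoun c-commands this R-expression → coindexation would violate Principle C on *[Lucia₃'s sister]₄*.
*Freya₅*: the pronoun c-commands this R-expression → coindexation would violate Principle C on *Freya₅*.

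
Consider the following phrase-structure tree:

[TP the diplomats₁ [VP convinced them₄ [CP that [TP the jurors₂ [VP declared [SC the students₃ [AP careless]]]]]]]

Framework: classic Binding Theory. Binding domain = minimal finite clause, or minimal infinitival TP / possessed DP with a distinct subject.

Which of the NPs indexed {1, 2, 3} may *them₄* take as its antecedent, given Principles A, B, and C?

none

*them* is a pronoun, so Principle B applies: it must be free in its binding domain.
Binding domain of *them₄*: the matrix TP, whose subject is the diplomats₁.
*the diplomats₁* c-commands the pronoun within its binding domain → coindexation would violate Principle B.
*the jurors₂*: the pronoun c-commands this R-expression → coindexation would violate Principle C on *the jurors₂*.
*the students₃*: the pronoun c-commands this R-expression → coindexation would violate Principle C on *the students₃*.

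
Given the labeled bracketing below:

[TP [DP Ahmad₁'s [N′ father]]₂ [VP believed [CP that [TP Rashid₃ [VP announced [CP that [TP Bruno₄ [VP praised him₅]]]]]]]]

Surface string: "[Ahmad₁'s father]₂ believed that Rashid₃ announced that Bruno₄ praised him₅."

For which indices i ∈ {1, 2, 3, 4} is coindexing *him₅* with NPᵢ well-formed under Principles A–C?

{1, 2, 3}

*him* is a pronoun, so Principle B applies: it must be free in its binding domain.
Binding domain of *him₅*: the embedded TP, whose subject is Bruno₄.
*Ahmad₁* and the pronoun do not c-command one another → neither Principle B nor Principle C is at stake; coindexation permitted.
*[Ahmad₁'s father]₂* c-commands the pronoun but from outside its binding domain, and is not c-commanded by it → coindexation permitted.
*Rashid₃* c-commands the pronoun but from outside its binding domain, and is not c-commanded by it → coindexation permitted.
*Bruno₄* c-commands the pronoun within its binding domain → coindexation would violate Principle B.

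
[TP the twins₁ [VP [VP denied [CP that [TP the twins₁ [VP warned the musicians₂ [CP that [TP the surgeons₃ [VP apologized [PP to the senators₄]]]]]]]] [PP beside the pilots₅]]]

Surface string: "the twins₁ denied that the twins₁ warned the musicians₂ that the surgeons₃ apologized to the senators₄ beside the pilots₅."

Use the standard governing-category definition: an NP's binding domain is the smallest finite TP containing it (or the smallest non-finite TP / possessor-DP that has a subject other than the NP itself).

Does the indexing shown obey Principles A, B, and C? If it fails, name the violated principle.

The two coindexed NPs are *the twins₁* (the lower occurrence) and *the twins₁* (the higher occurrence).
*the twins₁* (the lower occurrence) is an R-expression. Principle C requires it to be free everywhere.
*the twins₁* (the higher occurrence) c-commands it and carries the same index.
The R-expression is bound → Principle C violation.

Principle C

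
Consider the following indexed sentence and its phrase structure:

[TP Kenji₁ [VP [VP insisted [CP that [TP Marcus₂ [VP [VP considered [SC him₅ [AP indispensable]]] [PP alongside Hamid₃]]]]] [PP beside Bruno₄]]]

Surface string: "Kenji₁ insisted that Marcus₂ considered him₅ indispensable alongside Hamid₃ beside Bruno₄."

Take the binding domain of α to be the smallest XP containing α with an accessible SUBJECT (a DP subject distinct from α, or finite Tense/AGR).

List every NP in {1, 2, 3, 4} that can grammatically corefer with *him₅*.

{1, 3, 4}

*him* is a pronoun, so Principle B applies: it must be free in its binding domain.
Binding domain of *him₅*: the embedded TP, whose subject is Marcus₂.
*Kenji₁* c-commands the pronoun but from outside its binding domain, and is not c-commanded by it → coindexation permitted.
*Marcus₂* c-commands the pronoun within its binding domain → coindexation would violate Principle B.
*Hamid₃* and the pronoun do not c-command one another → neither Principle B nor Principle C is at stake; coindexation permitted.
*Bruno₄* and the pronoun do not c-command one another → neither Principle B nor Principle C is at stake; coindexation permitted.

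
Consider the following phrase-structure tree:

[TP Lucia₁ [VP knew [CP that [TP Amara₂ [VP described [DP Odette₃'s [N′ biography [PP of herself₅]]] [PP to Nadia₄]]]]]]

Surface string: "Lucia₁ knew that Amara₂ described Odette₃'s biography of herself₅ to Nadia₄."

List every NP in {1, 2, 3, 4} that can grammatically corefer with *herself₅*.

*herself* is an anaphor, so Principle A applies: it must be bound in its binding domain.
Binding domain of *herself₅*: the possessed DP, whose subject is Odette₃.
*Lucia₁* c-commands the anaphor but is outside its binding domain → cannot satisfy Principle A.
*Amara₂* c-commands the anaphor but is outside its binding domain → cannot satisfy Principle A.
*Odette₃* c-commands the anaphor within its binding domain → licit binder.
*Nadia₄* does not c-command the anaphor → cannot bind it.

{3}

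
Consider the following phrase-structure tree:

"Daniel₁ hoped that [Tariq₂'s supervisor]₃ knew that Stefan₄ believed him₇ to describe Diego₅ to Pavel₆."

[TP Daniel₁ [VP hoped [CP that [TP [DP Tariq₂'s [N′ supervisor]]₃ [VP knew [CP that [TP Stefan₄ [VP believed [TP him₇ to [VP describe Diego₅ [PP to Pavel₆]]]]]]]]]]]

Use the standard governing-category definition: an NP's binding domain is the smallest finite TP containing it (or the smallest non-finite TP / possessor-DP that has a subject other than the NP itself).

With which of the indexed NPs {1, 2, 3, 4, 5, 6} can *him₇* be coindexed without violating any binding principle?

*him* is a pronoun, so Principle B applies: it must be free in its binding domain.
Binding domain of *him₇*: the embedded TP, whose subject is Stefan₄.
*Daniel₁* c-commands the pronoun but from outside its binding domain, and is not c-commanded by it → coindexation permitted.
*Tariq₂* and the pronoun do not c-command one another → neither Principle B nor Principle C is at stake; coindexation permitted.
*[Tariq₂'s supervisor]₃* c-commands the pronoun but from outside its binding domain, and is not c-commanded by it → coindexation permitted.
*Stefan₄* c-commands the pronoun within its binding domain → coindexation would violate Principle B.
*Diego₅*: the pronoun c-commands this R-expression → coindexation would violate Principle C on *Diego₅*.
*Pavel₆*: the pronoun c-commands this R-expression → coindexation would violate Principle C on *Pavel₆*.

{1, 2, 3}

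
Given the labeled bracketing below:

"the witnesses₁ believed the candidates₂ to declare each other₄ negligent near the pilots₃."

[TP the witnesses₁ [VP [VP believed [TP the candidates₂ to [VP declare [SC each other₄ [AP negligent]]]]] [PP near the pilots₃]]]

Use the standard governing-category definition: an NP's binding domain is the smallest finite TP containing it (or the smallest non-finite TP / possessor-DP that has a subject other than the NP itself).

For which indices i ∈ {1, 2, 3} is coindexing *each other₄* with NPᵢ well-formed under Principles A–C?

{2}

*each other* is an anaphor, so Principle A applies: it must be bound in its binding domain.
Binding domain of *each other₄*: the embedded TP, whose subject is the candidates₂.
*the witnesses₁* c-commands the anaphor but is outside its binding domain → cannot satisfy Principle A.
*the candidates₂* c-commands the anaphor within its binding domain → licit binder.
*the pilots₃* does not c-command the anaphor → cannot bind it.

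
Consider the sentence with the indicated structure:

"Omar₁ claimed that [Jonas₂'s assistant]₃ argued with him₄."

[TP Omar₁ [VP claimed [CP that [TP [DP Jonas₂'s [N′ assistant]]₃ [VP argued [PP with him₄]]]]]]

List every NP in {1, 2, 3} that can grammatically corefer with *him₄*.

*him* is a pronoun, so Principle B applies: it must be free in its binding domain.
Binding domain of *him₄*: the embedded TP, whose subject is [Jonas₂'s assistant]₃.
*Omar₁* c-commands the pronoun but from outside its binding domain, and is not c-commanded by it → coindexation permitted.
*Jonas₂* and the pronoun do not c-command one another → neither Principle B nor Principle C is at stake; coindexation permitted.
*[Jonas₂'s assistant]₃* c-commands the pronoun within its binding domain → coindexation would violate Principle B.

{1, 2}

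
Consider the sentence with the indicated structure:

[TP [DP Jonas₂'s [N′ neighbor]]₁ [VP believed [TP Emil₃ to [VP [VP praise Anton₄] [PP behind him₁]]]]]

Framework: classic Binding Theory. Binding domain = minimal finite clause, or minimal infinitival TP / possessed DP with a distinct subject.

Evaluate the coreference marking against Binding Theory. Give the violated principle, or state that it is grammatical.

The two coindexed NPs are *[Jonas₂'s neighbor]₁* and *him₁*.
*him₁* is a pronoun; its binding domain is the embedded TP, whose subject is Emil₃. Within that domain it is c-commanded only by *Emil₃*, which carries a different index — the pronoun is free locally, so Principle B holds.
*[Jonas₂'s neighbor]₁* is an R-expression; *him₁* does not c-command it, and no other NP shares its index, so Principle C is satisfied.
All principles are respected.

grammatical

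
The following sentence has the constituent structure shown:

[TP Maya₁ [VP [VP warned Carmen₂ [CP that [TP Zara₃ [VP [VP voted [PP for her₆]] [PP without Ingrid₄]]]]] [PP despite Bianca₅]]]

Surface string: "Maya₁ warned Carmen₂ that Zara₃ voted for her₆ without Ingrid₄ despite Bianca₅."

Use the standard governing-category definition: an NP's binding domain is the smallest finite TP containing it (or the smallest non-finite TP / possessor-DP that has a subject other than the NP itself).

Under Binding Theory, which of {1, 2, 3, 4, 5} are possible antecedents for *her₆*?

*her* is a pronoun, so Principle B applies: it must be free in its binding domain.
Binding domain of *her₆*: the embedded TP, whose subject is Zara₃.
*Maya₁* c-commands the pronoun but from outside its binding domain, and is not c-commanded by it → coindexation permitted.
*Carmen₂* c-commands the pronoun but from outside its binding domain, and is not c-commanded by it → coindexation permitted.
*Zara₃* c-commands the pronoun within its binding domain → coindexation would violate Principle B.
*Ingrid₄* and the pronoun do not c-command one another → neither Principle B nor Principle C is at stake; coindexation permitted.
*Bianca₅* and the pronoun do not c-command one another → neither Principle B nor Principle C is at stake; coindexation permitted.

{1, 2, 4, 5}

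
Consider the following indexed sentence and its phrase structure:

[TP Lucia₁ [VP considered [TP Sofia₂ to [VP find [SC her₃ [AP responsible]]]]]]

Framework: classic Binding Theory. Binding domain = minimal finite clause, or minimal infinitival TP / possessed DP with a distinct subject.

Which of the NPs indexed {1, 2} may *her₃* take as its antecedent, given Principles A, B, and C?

{1}

*her* is a pronoun, so Principle B applies: it must be free in its binding domain.
Binding domain of *her₃*: the embedded TP, whose subject is Sofia₂.
*Lucia₁* c-commands the pronoun but from outside its binding domain, and is not c-commanded by it → coindexation permitted.
*Sofia₂* c-commands the pronoun within its binding domain → coindexation would violate Principle B.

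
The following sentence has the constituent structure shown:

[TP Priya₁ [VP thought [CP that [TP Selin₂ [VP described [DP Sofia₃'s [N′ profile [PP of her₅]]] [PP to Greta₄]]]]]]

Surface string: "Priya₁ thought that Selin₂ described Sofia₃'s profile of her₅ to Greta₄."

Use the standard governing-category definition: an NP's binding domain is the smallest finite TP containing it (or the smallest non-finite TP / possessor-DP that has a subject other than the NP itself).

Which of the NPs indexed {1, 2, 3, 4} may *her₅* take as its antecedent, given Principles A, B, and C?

*her* is a pronoun, so Principle B applies: it must be free in its binding domain.
Binding domain of *her₅*: the possessed DP, whose subject is Sofia₃.
*Priya₁* c-commands the pronoun but from outside its binding domain, and is not c-commanded by it → coindexation permitted.
*Selin₂* c-commands the pronoun but from outside its binding domain, and is not c-commanded by it → coindexation permitted.
*Sofia₃* c-commands the pronoun within its binding domain → coindexation would violate Principle B.
*Greta₄* and the pronoun do not c-command one another → neither Principle B nor Principle C is at stake; coindexation permitted.

{1, 2, 4}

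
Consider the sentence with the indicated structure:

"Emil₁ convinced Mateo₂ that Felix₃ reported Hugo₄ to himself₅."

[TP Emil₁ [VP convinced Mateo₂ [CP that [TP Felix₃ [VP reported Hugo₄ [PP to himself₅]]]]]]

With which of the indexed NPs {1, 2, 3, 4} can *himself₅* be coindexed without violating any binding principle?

{3, 4}

*himself* is an anaphor, so Principle A applies: it must be bound in its binding domain.
Binding domain of *himself₅*: the embedded TP, whose subject is Felix₃.
*Emil₁* c-commands the anaphor but is outside its binding domain → cannot satisfy Principle A.
*Mateo₂* c-commands the anaphor but is outside its binding domain → cannot satisfy Principle A.
*Felix₃* c-commands the anaphor within its binding domain → licit binder.
*Hugo₄* c-commands the anaphor within its binding domain → licit binder.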